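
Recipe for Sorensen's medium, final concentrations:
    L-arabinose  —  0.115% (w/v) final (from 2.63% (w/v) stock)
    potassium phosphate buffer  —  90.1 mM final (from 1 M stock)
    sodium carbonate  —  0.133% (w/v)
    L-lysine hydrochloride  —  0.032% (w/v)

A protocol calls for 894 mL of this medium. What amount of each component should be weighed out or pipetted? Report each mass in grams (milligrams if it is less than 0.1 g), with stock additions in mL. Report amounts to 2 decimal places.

Scale factor relative to 1 L: 0.894.
L-arabinose: C1V1 = C2V2 → 0.115% ÷ 2.63% × 894 mL = 39.09 mL
potassium phosphate buffer: C1V1 = C2V2 → 90.1 mM × 894 mL ÷ 1000 mM = 80.55 mL
sodium carbonate: 0.133% w/v = 1.33 g/L → 1.33 × 0.894 L = 1.19 g
L-lysine hydrochloride: 0.032 g per 100 mL × 894 mL ÷ 100 = 0.29 g

L-arabinose 39.09 mL; potassium phosphate buffer 80.55 mL; sodium carbonate 1.19 g; L-lysine hydrochloride 0.29 g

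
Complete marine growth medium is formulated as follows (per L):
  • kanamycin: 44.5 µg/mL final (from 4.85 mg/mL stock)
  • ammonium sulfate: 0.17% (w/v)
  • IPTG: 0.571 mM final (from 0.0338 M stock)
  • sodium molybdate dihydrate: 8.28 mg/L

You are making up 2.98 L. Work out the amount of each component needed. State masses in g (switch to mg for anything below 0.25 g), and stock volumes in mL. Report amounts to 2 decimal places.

kanamycin 27.34 mL; ammonium sulfate 5.07 g; IPTG 50.34 mL; sodium molybdate dihydrate 24.67 mg

Working volume: 2.98 L.
kanamycin: dilute stock: 44.5 µg/mL × 2980 mL ÷ 4850 µg/mL = 27.34 mL
ammonium sulfate: 0.17 g per 100 mL × 2980 mL ÷ 100 = 5.07 g
IPTG: V = C2·V2/C1 = 0.571 mM × 2980 mL ÷ 33.8 mM = 50.34 mL
sodium molybdate dihydrate: 8.28 mg/L × 2.98 L = 24.67 mg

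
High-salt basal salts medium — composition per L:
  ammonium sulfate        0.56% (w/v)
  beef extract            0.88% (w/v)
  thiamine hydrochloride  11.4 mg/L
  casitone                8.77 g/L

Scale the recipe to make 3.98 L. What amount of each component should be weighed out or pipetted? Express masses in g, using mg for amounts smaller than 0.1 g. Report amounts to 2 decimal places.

ammonium sulfate 22.29 g; beef extract 35.02 g; thiamine hydrochloride 45.37 mg; casitone 34.90 g

Scale factor relative to 1 L: 3.98.
ammonium sulfate: 0.56% w/v = 5.6 g/L → 5.6 × 3.98 L = 22.29 g
beef extract: 0.88% w/v = 8.8 g/L → 8.8 × 3.98 L = 35.02 g
thiamine hydrochloride: 11.4 mg/L × 3.98 L = 45.37 mg
casitone: 8.77 g/L × 3.98 L = 34.90 g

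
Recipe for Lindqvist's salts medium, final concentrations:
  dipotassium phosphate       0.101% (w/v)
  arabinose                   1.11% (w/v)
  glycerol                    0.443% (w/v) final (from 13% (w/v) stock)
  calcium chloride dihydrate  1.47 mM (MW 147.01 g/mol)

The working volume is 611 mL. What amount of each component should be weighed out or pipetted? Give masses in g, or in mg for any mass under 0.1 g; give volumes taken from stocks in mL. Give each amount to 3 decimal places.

dipotassium phosphate 0.617 g; arabinose 6.782 g; glycerol 20.821 mL; calcium chloride dihydrate 0.132 g

Working volume: 611 mL = 0.611 L.
dipotassium phosphate: 0.101% w/v = 1.01 g/L → 1.01 × 0.611 L = 0.617 g
arabinose: 1.11% w/v = 11.1 g/L → 11.1 × 0.611 L = 6.782 g
glycerol: C1V1 = C2V2 → 0.443% ÷ 13% × 611 mL = 20.821 mL
calcium chloride dihydrate: 1.47 mmol/L × 147.01 g/mol × 0.611 L ÷ 1000 = 0.132 g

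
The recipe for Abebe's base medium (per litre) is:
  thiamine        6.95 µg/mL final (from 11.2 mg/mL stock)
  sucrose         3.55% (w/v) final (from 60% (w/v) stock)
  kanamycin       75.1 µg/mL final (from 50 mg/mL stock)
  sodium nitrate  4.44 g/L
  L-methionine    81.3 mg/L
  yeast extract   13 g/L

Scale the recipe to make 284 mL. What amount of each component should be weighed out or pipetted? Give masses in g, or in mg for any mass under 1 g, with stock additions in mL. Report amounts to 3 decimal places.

Working volume: 284 mL = 0.284 L.
thiamine: dilute stock: 6.95 µg/mL × 284 mL ÷ 11200 µg/mL = 0.176 mL
sucrose: dilute stock: 3.55% ÷ 60% × 284 mL = 16.803 mL
kanamycin: dilute stock: 75.1 µg/mL × 284 mL ÷ 50000 µg/mL = 0.427 mL
sodium nitrate: 4.44 g/L × 0.284 L = 1.261 g
L-methionine: 81.3 mg/L × 0.284 L = 23.089 mg
yeast extract: 13 g/L × 0.284 L = 3.692 g

thiamine 0.176 mL; sucrose 16.803 mL; kanamycin 0.427 mL; sodium nitrate 1.261 g; L-methionine 23.089 mg; yeast extract 3.692 g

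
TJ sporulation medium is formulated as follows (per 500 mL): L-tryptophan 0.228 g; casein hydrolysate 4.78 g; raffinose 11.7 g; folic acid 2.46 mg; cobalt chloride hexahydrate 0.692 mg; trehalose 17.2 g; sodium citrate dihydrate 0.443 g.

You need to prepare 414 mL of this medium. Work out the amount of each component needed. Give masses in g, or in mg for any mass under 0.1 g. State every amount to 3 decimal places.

L-tryptophan 0.189 g; casein hydrolysate 3.958 g; raffinose 9.688 g; folic acid 2.037 mg; cobalt chloride hexahydrate 0.573 mg; trehalose 14.242 g; sodium citrate dihydrate 0.367 g

Scale factor = 414 mL / 500 mL = 0.828.
L-tryptophan: 0.228 g × (414 mL / 500 mL) = 0.189 g
casein hydrolysate: 4.78 g × (414 mL / 500 mL) = 3.958 g
raffinose: 11.7 g × (414 mL / 500 mL) = 9.688 g
folic acid: 2.46 mg × (414 mL / 500 mL) = 2.037 mg
cobalt chloride hexahydrate: 0.692 mg × (414 mL / 500 mL) = 0.573 mg
trehalose: 17.2 g × (414 mL / 500 mL) = 14.242 g
sodium citrate dihydrate: 0.443 g × (414 mL / 500 mL) = 0.367 g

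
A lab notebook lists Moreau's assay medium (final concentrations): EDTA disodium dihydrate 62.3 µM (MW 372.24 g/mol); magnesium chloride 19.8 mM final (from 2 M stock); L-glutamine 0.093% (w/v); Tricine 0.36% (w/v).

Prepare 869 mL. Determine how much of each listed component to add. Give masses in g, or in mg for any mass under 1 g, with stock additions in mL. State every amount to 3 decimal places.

EDTA disodium dihydrate 20.153 mg; magnesium chloride 8.603 mL; L-glutamine 808.170 mg; Tricine 3.128 g

Working volume: 869 mL = 0.869 L.
EDTA disodium dihydrate: 62.3 µmol/L × 372.24 g/mol × 0.869 L ÷ 1000 = 20.153 mg
magnesium chloride: dilute stock: 19.8 mM × 869 mL ÷ 2000 mM = 8.603 mL
L-glutamine: 0.093% w/v = 0.93 g/L → 0.93 × 0.869 L = 0.80817 g = 808.170 mg
Tricine: 0.36 g per 100 mL × 869 mL ÷ 100 = 3.128 g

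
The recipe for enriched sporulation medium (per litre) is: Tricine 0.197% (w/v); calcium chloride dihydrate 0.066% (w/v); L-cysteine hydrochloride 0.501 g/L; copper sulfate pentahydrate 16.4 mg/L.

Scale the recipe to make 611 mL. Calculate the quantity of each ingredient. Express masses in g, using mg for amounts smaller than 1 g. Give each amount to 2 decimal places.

Tricine 1.20 g; calcium chloride dihydrate 403.26 mg; L-cysteine hydrochloride 306.11 mg; copper sulfate pentahydrate 10.02 mg

Target volume = 611 mL = 0.611 L.
Tricine: 0.197% w/v = 1.97 g/L → 1.97 × 0.611 L = 1.20 g
calcium chloride dihydrate: 0.066 g per 100 mL × 611 mL ÷ 100 = 0.40326 g = 403.26 mg
L-cysteine hydrochloride: 0.501 g/L × 0.611 L = 0.306111 g = 306.11 mg
copper sulfate pentahydrate: 16.4 mg/L × 0.611 L = 10.02 mg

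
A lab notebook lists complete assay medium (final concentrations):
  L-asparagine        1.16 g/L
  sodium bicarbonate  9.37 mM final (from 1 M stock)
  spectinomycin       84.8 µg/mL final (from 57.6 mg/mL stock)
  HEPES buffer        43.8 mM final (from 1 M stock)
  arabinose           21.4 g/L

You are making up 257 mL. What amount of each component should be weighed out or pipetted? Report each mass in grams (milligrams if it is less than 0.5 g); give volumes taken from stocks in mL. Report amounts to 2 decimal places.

L-asparagine 298.12 mg; sodium bicarbonate 2.41 mL; spectinomycin 0.38 mL; HEPES buffer 11.26 mL; arabinose 5.50 g

Scale factor relative to 1 L: 0.257.
L-asparagine: 1.16 g/L × 0.257 L = 0.29812 g = 298.12 mg
sodium bicarbonate: dilute stock: 9.37 mM × 257 mL ÷ 1000 mM = 2.41 mL
spectinomycin: dilute stock: 84.8 µg/mL × 257 mL ÷ 57600 µg/mL = 0.38 mL
HEPES buffer: C1V1 = C2V2 → 43.8 mM × 257 mL ÷ 1000 mM = 11.26 mL
arabinose: 21.4 g/L × 0.257 L = 5.50 g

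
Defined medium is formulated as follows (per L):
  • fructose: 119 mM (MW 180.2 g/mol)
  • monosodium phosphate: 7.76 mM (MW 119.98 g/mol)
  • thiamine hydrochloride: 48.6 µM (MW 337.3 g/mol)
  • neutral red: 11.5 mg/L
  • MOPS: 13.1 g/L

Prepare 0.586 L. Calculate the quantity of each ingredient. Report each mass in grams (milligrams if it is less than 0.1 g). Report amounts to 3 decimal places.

Scale factor relative to 1 L: 0.586.
fructose: 119 mmol/L × 180.2 g/mol × 0.586 L ÷ 1000 = 12.566 g
monosodium phosphate: 7.76 mmol/L × 119.98 g/mol × 0.586 L ÷ 1000 = 0.546 g
thiamine hydrochloride: 48.6 µmol/L × 337.3 g/mol × 0.586 L ÷ 1000 = 9.606 mg
neutral red: 11.5 mg/L × 0.586 L = 6.739 mg
MOPS: 13.1 g/L × 0.586 L = 7.677 g

fructose 12.566 g; monosodium phosphate 0.546 g; thiamine hydrochloride 9.606 mg; neutral red 6.739 mg; MOPS 7.677 g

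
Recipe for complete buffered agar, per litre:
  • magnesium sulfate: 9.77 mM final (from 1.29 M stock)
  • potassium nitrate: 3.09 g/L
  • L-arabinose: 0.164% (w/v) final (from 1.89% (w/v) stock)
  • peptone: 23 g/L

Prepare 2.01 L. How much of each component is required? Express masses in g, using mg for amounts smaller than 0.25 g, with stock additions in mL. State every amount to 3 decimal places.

Working volume: 2.01 L.
magnesium sulfate: C1V1 = C2V2 → 9.77 mM × 2010 mL ÷ 1290 mM = 15.223 mL
potassium nitrate: 3.09 g/L × 2.01 L = 6.211 g
L-arabinose: C1V1 = C2V2 → 0.164% ÷ 1.89% × 2010 mL = 174.413 mL
peptone: 23 g/L × 2.01 L = 46.230 g

magnesium sulfate 15.223 mL; potassium nitrate 6.211 g; L-arabinose 174.413 mL; peptone 46.230 g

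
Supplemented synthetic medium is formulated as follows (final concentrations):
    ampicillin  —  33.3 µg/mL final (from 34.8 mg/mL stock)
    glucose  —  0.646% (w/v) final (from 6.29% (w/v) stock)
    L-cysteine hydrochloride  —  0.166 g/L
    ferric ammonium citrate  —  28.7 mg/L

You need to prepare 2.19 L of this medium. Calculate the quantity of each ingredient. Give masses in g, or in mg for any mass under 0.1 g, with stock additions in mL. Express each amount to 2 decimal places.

ampicillin 2.10 mL; glucose 224.92 mL; L-cysteine hydrochloride 0.36 g; ferric ammonium citrate 62.85 mg

Scale factor relative to 1 L: 2.19.
ampicillin: V = C2·V2/C1 = 33.3 µg/mL × 2190 mL ÷ 34800 µg/mL = 2.10 mL
glucose: dilute stock: 0.646% ÷ 6.29% × 2190 mL = 224.92 mL
L-cysteine hydrochloride: 0.166 g/L × 2.19 L = 0.36 g
ferric ammonium citrate: 28.7 mg/L × 2.19 L = 62.85 mg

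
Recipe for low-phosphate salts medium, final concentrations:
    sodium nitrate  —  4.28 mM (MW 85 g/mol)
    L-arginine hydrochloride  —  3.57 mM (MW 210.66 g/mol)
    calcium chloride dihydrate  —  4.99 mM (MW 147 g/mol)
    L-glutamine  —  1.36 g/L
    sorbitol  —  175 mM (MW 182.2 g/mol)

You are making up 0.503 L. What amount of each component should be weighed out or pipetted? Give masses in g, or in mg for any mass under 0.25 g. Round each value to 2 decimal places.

Working volume: 0.503 L.
sodium nitrate: 4.28 mmol/L × 85 mg/mmol × 0.503 L = 182.99 mg
L-arginine hydrochloride: 3.57 mmol/L × 210.66 g/mol × 0.503 L ÷ 1000 = 0.38 g
calcium chloride dihydrate: 4.99 mmol/L × 147 g/mol × 0.503 L ÷ 1000 = 0.37 g
L-glutamine: 1.36 g/L × 0.503 L = 0.68 g
sorbitol: 175 mmol/L × 182.2 g/mol × 0.503 L ÷ 1000 = 16.04 g

sodium nitrate 182.99 mg; L-arginine hydrochloride 0.38 g; calcium chloride dihydrate 0.37 g; L-glutamine 0.68 g; sorbitol 16.04 g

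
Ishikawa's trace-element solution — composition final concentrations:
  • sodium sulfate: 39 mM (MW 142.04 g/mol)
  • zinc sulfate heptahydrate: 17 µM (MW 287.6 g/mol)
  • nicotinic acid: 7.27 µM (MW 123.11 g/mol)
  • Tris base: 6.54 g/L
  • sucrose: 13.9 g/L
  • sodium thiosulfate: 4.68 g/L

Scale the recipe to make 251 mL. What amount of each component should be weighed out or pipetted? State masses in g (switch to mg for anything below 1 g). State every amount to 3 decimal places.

sodium sulfate 1.390 g; zinc sulfate heptahydrate 1.227 mg; nicotinic acid 0.225 mg; Tris base 1.642 g; sucrose 3.489 g; sodium thiosulfate 1.175 g

Scale factor relative to 1 L: 0.251.
sodium sulfate: 39 mmol/L × 142.04 g/mol × 0.251 L ÷ 1000 = 1.390 g
zinc sulfate heptahydrate: 17 µmol/L × 287.6 g/mol × 0.251 L ÷ 1000 = 1.227 mg
nicotinic acid: 7.27 µmol/L × 123.11 g/mol × 0.251 L ÷ 1000 = 0.225 mg
Tris base: 6.54 g/L × 0.251 L = 1.642 g
sucrose: 13.9 g/L × 0.251 L = 3.489 g
sodium thiosulfate: 4.68 g/L × 0.251 L = 1.175 g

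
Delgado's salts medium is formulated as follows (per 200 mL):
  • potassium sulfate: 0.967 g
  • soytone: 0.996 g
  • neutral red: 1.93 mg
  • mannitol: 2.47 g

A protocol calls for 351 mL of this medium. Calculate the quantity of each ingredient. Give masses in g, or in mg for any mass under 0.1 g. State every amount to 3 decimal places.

Scale factor = 351 mL / 200 mL = 1.755.
potassium sulfate: 0.967 g × (351 mL / 200 mL) = 1.697 g
soytone: 0.996 g × (351 mL / 200 mL) = 1.748 g
neutral red: 1.93 mg × (351 mL / 200 mL) = 3.387 mg
mannitol: 2.47 g × (351 mL / 200 mL) = 4.335 g

potassium sulfate 1.697 g; soytone 1.748 g; neutral red 3.387 mg; mannitol 4.335 g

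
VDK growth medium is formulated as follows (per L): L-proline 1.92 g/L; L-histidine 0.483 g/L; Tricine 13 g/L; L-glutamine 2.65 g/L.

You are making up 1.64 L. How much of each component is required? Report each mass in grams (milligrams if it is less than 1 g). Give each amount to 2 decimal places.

L-proline 3.15 g; L-histidine 792.12 mg; Tricine 21.32 g; L-glutamine 4.35 g

Working volume: 1.64 L.
L-proline: 1.92 g/L × 1.64 L = 3.15 g
L-histidine: 0.483 g/L × 1.64 L = 0.79212 g = 792.12 mg
Tricine: 13 g/L × 1.64 L = 21.32 g
L-glutamine: 2.65 g/L × 1.64 L = 4.35 g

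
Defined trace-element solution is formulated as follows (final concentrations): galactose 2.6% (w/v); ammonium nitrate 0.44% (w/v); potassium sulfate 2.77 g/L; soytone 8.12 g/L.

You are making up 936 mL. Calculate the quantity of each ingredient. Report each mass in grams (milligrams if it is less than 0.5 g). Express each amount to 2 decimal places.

galactose 24.34 g; ammonium nitrate 4.12 g; potassium sulfate 2.59 g; soytone 7.60 g

Working volume: 936 mL = 0.936 L.
galactose: 2.6% w/v = 26 g/L → 26 × 0.936 L = 24.34 g
ammonium nitrate: 0.44 g per 100 mL × 936 mL ÷ 100 = 4.12 g
potassium sulfate: 2.77 g/L × 0.936 L = 2.59 g
soytone: 8.12 g/L × 0.936 L = 7.60 g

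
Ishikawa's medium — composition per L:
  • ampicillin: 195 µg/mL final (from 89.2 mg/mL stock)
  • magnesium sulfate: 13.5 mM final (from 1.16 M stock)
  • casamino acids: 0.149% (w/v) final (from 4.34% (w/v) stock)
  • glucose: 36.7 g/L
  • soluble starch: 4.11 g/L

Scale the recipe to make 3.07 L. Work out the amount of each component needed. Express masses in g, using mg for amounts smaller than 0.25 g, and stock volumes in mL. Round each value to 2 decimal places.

ampicillin 6.71 mL; magnesium sulfate 35.73 mL; casamino acids 105.40 mL; glucose 112.67 g; soluble starch 12.62 g

Scale factor relative to 1 L: 3.07.
ampicillin: C1V1 = C2V2 → 195 µg/mL × 3070 mL ÷ 89200 µg/mL = 6.71 mL
magnesium sulfate: V = C2·V2/C1 = 13.5 mM × 3070 mL ÷ 1160 mM = 35.73 mL
casamino acids: C1V1 = C2V2 → 0.149% ÷ 4.34% × 3070 mL = 105.40 mL
glucose: 36.7 g/L × 3.07 L = 112.67 g
soluble starch: 4.11 g/L × 3.07 L = 12.62 g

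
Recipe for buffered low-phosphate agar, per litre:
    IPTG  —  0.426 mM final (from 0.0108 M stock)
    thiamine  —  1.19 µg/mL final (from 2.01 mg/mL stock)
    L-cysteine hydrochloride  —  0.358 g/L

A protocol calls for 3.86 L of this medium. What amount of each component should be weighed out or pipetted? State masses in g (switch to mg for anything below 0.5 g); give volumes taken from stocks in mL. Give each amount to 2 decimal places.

Scale factor relative to 1 L: 3.86.
IPTG: dilute stock: 0.426 mM × 3860 mL ÷ 10.8 mM = 152.26 mL
thiamine: C1V1 = C2V2 → 1.19 µg/mL × 3860 mL ÷ 2010 µg/mL = 2.29 mL
L-cysteine hydrochloride: 0.358 g/L × 3.86 L = 1.38 g

IPTG 152.26 mL; thiamine 2.29 mL; L-cysteine hydrochloride 1.38 g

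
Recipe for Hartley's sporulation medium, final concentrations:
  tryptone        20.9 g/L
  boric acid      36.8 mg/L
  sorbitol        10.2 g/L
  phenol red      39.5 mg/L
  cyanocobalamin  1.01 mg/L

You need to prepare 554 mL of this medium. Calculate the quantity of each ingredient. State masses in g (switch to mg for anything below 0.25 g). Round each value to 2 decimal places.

tryptone 11.58 g; boric acid 20.39 mg; sorbitol 5.65 g; phenol red 21.88 mg; cyanocobalamin 0.56 mg

Working volume: 554 mL = 0.554 L.
tryptone: 20.9 g/L × 0.554 L = 11.58 g
boric acid: 36.8 mg/L × 0.554 L = 20.39 mg
sorbitol: 10.2 g/L × 0.554 L = 5.65 g
phenol red: 39.5 mg/L × 0.554 L = 21.88 mg
cyanocobalamin: 1.01 mg/L × 0.554 L = 0.56 mg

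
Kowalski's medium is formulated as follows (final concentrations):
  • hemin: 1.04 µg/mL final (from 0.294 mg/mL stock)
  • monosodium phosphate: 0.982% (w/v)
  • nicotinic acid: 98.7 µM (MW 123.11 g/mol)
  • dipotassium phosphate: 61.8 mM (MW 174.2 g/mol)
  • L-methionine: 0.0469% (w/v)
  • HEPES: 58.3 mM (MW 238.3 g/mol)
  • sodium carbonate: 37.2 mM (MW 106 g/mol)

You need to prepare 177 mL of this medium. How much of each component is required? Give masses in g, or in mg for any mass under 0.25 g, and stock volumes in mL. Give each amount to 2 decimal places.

hemin 0.63 mL; monosodium phosphate 1.74 g; nicotinic acid 2.15 mg; dipotassium phosphate 1.91 g; L-methionine 83.01 mg; HEPES 2.46 g; sodium carbonate 0.70 g

Working volume: 177 mL = 0.177 L.
hemin: dilute stock: 1.04 µg/mL × 177 mL ÷ 294 µg/mL = 0.63 mL
monosodium phosphate: 0.982% w/v = 9.82 g/L → 9.82 × 0.177 L = 1.74 g
nicotinic acid: 98.7 µmol/L × 123.11 g/mol × 0.177 L ÷ 1000 = 2.15 mg
dipotassium phosphate: 61.8 mmol/L × 174.2 g/mol × 0.177 L ÷ 1000 = 1.91 g
L-methionine: 0.0469 g per 100 mL × 177 mL ÷ 100 = 0.083013 g = 83.01 mg
HEPES: 58.3 mmol/L × 238.3 g/mol × 0.177 L ÷ 1000 = 2.46 g
sodium carbonate: 37.2 mmol/L × 106 g/mol × 0.177 L ÷ 1000 = 0.70 g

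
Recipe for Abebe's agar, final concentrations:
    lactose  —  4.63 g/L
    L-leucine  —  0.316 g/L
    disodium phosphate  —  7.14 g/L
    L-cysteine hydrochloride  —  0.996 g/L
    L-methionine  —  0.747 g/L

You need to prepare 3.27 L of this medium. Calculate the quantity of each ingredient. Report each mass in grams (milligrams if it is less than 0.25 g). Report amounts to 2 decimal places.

lactose 15.14 g; L-leucine 1.03 g; disodium phosphate 23.35 g; L-cysteine hydrochloride 3.26 g; L-methionine 2.44 g

Scale factor relative to 1 L: 3.27.
lactose: 4.63 g/L × 3.27 L = 15.14 g
L-leucine: 0.316 g/L × 3.27 L = 1.03 g
disodium phosphate: 7.14 g/L × 3.27 L = 23.35 g
L-cysteine hydrochloride: 0.996 g/L × 3.27 L = 3.26 g
L-methionine: 0.747 g/L × 3.27 L = 2.44 g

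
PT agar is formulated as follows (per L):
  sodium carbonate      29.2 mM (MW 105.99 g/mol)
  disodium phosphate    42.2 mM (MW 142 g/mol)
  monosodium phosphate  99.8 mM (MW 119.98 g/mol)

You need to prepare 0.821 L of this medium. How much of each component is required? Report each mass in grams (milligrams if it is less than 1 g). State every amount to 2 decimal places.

Working volume: 0.821 L.
sodium carbonate: 29.2 mmol/L × 105.99 g/mol × 0.821 L ÷ 1000 = 2.54 g
disodium phosphate: 42.2 mmol/L × 142 g/mol × 0.821 L ÷ 1000 = 4.92 g
monosodium phosphate: 99.8 mmol/L × 119.98 g/mol × 0.821 L ÷ 1000 = 9.83 g

sodium carbonate 2.54 g; disodium phosphate 4.92 g; monosodium phosphate 9.83 g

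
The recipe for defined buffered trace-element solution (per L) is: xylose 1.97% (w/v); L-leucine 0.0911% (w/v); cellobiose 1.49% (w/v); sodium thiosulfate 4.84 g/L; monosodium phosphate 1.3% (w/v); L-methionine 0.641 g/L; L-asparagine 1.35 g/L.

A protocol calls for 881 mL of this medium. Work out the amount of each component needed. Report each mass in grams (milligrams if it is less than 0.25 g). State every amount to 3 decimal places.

Scale factor relative to 1 L: 0.881.
xylose: 1.97 g per 100 mL × 881 mL ÷ 100 = 17.356 g
L-leucine: 0.0911% w/v = 0.911 g/L → 0.911 × 0.881 L = 0.803 g
cellobiose: 1.49 g per 100 mL × 881 mL ÷ 100 = 13.127 g
sodium thiosulfate: 4.84 g/L × 0.881 L = 4.264 g
monosodium phosphate: 1.3% w/v = 13 g/L → 13 × 0.881 L = 11.453 g
L-methionine: 0.641 g/L × 0.881 L = 0.565 g
L-asparagine: 1.35 g/L × 0.881 L = 1.189 g

xylose 17.356 g; L-leucine 0.803 g; cellobiose 13.127 g; sodium thiosulfate 4.264 g; monosodium phosphate 11.453 g; L-methionine 0.565 g; L-asparagine 1.189 g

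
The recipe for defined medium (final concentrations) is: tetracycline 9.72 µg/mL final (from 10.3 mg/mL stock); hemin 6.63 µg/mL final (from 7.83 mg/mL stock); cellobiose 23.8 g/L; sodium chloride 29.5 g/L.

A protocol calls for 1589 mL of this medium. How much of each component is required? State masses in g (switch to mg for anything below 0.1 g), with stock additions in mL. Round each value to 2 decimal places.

Target volume = 1589 mL = 1.589 L.
tetracycline: C1V1 = C2V2 → 9.72 µg/mL × 1589 mL ÷ 10300 µg/mL = 1.50 mL
hemin: C1V1 = C2V2 → 6.63 µg/mL × 1589 mL ÷ 7830 µg/mL = 1.35 mL
cellobiose: 23.8 g/L × 1.589 L = 37.82 g
sodium chloride: 29.5 g/L × 1.589 L = 46.88 g

tetracycline 1.50 mL; hemin 1.35 mL; cellobiose 37.82 g; sodium chloride 46.88 g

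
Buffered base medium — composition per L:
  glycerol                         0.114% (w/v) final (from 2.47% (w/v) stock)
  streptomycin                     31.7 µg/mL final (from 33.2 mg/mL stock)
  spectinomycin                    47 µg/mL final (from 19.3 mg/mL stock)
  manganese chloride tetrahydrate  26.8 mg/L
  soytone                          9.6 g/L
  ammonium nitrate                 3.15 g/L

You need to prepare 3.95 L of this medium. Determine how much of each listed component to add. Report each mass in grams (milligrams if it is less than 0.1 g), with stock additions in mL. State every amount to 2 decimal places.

Working volume: 3.95 L.
glycerol: dilute stock: 0.114% ÷ 2.47% × 3950 mL = 182.31 mL
streptomycin: dilute stock: 31.7 µg/mL × 3950 mL ÷ 33200 µg/mL = 3.77 mL
spectinomycin: C1V1 = C2V2 → 47 µg/mL × 3950 mL ÷ 19300 µg/mL = 9.62 mL
manganese chloride tetrahydrate: 26.8 mg/L × 3.95 L = 105.86 mg = 0.11 g
soytone: 9.6 g/L × 3.95 L = 37.92 g
ammonium nitrate: 3.15 g/L × 3.95 L = 12.44 g

glycerol 182.31 mL; streptomycin 3.77 mL; spectinomycin 9.62 mL; manganese chloride tetrahydrate 0.11 g; soytone 37.92 g; ammonium nitrate 12.44 g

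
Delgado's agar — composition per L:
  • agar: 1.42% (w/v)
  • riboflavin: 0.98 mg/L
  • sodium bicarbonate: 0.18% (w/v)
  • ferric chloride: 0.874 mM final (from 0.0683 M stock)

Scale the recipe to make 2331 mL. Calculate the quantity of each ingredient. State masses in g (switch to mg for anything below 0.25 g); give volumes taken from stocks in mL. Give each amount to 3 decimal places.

agar 33.100 g; riboflavin 2.284 mg; sodium bicarbonate 4.196 g; ferric chloride 29.829 mL

Scale factor relative to 1 L: 2.331.
agar: 1.42 g per 100 mL × 2331 mL ÷ 100 = 33.100 g
riboflavin: 0.98 mg/L × 2.331 L = 2.284 mg
sodium bicarbonate: 0.18 g per 100 mL × 2331 mL ÷ 100 = 4.196 g
ferric chloride: V = C2·V2/C1 = 0.874 mM × 2331 mL ÷ 68.3 mM = 29.829 mL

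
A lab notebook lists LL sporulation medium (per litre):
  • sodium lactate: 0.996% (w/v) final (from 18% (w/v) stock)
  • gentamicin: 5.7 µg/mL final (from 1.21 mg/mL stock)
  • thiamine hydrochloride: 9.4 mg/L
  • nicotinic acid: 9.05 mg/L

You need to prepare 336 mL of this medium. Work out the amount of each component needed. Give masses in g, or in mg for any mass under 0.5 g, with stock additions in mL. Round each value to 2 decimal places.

Scale factor relative to 1 L: 0.336.
sodium lactate: V = C2·V2/C1 = 0.996% ÷ 18% × 336 mL = 18.59 mL
gentamicin: C1V1 = C2V2 → 5.7 µg/mL × 336 mL ÷ 1210 µg/mL = 1.58 mL
thiamine hydrochloride: 9.4 mg/L × 0.336 L = 3.16 mg
nicotinic acid: 9.05 mg/L × 0.336 L = 3.04 mg

sodium lactate 18.59 mL; gentamicin 1.58 mL; thiamine hydrochloride 3.16 mg; nicotinic acid 3.04 mg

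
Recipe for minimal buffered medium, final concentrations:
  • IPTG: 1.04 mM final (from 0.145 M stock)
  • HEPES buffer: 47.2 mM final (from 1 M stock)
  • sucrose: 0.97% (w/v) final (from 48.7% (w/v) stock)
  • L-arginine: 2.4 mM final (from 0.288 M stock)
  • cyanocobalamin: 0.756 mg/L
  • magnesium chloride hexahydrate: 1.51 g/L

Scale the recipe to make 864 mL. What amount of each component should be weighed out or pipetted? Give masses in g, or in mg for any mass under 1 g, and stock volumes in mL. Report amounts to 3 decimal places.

IPTG 6.197 mL; HEPES buffer 40.781 mL; sucrose 17.209 mL; L-arginine 7.200 mL; cyanocobalamin 0.653 mg; magnesium chloride hexahydrate 1.305 g

Scale factor relative to 1 L: 0.864.
IPTG: V = C2·V2/C1 = 1.04 mM × 864 mL ÷ 145 mM = 6.197 mL
HEPES buffer: C1V1 = C2V2 → 47.2 mM × 864 mL ÷ 1000 mM = 40.781 mL
sucrose: dilute stock: 0.97% ÷ 48.7% × 864 mL = 17.209 mL
L-arginine: C1V1 = C2V2 → 2.4 mM × 864 mL ÷ 288 mM = 7.200 mL
cyanocobalamin: 0.756 mg/L × 0.864 L = 0.653 mg
magnesium chloride hexahydrate: 1.51 g/L × 0.864 L = 1.305 g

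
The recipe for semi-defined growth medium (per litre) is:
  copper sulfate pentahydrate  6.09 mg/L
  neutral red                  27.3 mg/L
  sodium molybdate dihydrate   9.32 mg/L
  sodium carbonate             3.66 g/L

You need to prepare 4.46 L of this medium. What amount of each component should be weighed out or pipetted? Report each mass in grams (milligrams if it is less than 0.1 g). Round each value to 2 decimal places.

copper sulfate pentahydrate 27.16 mg; neutral red 0.12 g; sodium molybdate dihydrate 41.57 mg; sodium carbonate 16.32 g

Working volume: 4.46 L.
copper sulfate pentahydrate: 6.09 mg/L × 4.46 L = 27.16 mg
neutral red: 27.3 mg/L × 4.46 L = 121.758 mg = 0.12 g
sodium molybdate dihydrate: 9.32 mg/L × 4.46 L = 41.57 mg
sodium carbonate: 3.66 g/L × 4.46 L = 16.32 g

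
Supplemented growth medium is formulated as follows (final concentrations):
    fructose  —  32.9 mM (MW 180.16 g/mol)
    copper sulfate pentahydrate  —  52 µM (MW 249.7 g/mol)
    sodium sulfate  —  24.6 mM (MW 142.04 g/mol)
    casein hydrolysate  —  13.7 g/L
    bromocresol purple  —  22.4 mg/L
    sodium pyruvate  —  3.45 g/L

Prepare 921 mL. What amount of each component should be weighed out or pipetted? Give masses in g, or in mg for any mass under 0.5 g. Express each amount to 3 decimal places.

fructose 5.459 g; copper sulfate pentahydrate 11.959 mg; sodium sulfate 3.218 g; casein hydrolysate 12.618 g; bromocresol purple 20.630 mg; sodium pyruvate 3.177 g

Scale factor relative to 1 L: 0.921.
fructose: 32.9 mmol/L × 180.16 g/mol × 0.921 L ÷ 1000 = 5.459 g
copper sulfate pentahydrate: 52 µmol/L × 249.7 g/mol × 0.921 L ÷ 1000 = 11.959 mg
sodium sulfate: 24.6 mmol/L × 142.04 g/mol × 0.921 L ÷ 1000 = 3.218 g
casein hydrolysate: 13.7 g/L × 0.921 L = 12.618 g
bromocresol purple: 22.4 mg/L × 0.921 L = 20.630 mg
sodium pyruvate: 3.45 g/L × 0.921 L = 3.177 g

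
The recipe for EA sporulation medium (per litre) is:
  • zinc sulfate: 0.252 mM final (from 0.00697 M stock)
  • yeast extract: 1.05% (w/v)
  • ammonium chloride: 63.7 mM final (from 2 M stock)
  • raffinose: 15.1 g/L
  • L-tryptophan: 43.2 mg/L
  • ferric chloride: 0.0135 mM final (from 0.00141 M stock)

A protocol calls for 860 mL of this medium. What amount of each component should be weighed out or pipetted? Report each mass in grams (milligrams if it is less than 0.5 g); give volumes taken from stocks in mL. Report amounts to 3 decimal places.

Target volume = 860 mL = 0.86 L.
zinc sulfate: V = C2·V2/C1 = 0.252 mM × 860 mL ÷ 6.97 mM = 31.093 mL
yeast extract: 1.05 g per 100 mL × 860 mL ÷ 100 = 9.030 g
ammonium chloride: dilute stock: 63.7 mM × 860 mL ÷ 2000 mM = 27.391 mL
raffinose: 15.1 g/L × 0.86 L = 12.986 g
L-tryptophan: 43.2 mg/L × 0.86 L = 37.152 mg
ferric chloride: C1V1 = C2V2 → 0.0135 mM × 860 mL ÷ 1.41 mM = 8.234 mL

zinc sulfate 31.093 mL; yeast extract 9.030 g; ammonium chloride 27.391 mL; raffinose 12.986 g; L-tryptophan 37.152 mg; ferric chloride 8.234 mL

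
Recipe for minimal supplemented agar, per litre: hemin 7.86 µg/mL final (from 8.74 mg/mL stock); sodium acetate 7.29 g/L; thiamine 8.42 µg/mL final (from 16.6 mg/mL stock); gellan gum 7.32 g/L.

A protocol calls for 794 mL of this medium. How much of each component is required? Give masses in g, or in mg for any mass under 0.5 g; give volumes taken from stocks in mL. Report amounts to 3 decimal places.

Working volume: 794 mL = 0.794 L.
hemin: C1V1 = C2V2 → 7.86 µg/mL × 794 mL ÷ 8740 µg/mL = 0.714 mL
sodium acetate: 7.29 g/L × 0.794 L = 5.788 g
thiamine: dilute stock: 8.42 µg/mL × 794 mL ÷ 16600 µg/mL = 0.403 mL
gellan gum: 7.32 g/L × 0.794 L = 5.812 g

hemin 0.714 mL; sodium acetate 5.788 g; thiamine 0.403 mL; gellan gum 5.812 g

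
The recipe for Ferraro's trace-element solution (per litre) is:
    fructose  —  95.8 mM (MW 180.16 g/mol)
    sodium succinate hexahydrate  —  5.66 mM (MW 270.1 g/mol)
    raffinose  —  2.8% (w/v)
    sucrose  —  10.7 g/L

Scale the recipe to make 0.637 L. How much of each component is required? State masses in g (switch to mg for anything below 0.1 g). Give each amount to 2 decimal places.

fructose 10.99 g; sodium succinate hexahydrate 0.97 g; raffinose 17.84 g; sucrose 6.82 g

Working volume: 0.637 L.
fructose: 95.8 mmol/L × 180.16 g/mol × 0.637 L ÷ 1000 = 10.99 g
sodium succinate hexahydrate: 5.66 mmol/L × 270.1 g/mol × 0.637 L ÷ 1000 = 0.97 g
raffinose: 2.8 g per 100 mL × 637 mL ÷ 100 = 17.84 g
sucrose: 10.7 g/L × 0.637 L = 6.82 g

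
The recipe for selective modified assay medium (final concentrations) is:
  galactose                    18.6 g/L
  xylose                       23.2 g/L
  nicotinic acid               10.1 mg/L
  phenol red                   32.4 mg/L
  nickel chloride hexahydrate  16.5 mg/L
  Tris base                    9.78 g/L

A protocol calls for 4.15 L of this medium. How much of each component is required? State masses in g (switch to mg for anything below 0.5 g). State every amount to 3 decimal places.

Working volume: 4.15 L.
galactose: 18.6 g/L × 4.15 L = 77.190 g
xylose: 23.2 g/L × 4.15 L = 96.280 g
nicotinic acid: 10.1 mg/L × 4.15 L = 41.915 mg
phenol red: 32.4 mg/L × 4.15 L = 134.460 mg
nickel chloride hexahydrate: 16.5 mg/L × 4.15 L = 68.475 mg
Tris base: 9.78 g/L × 4.15 L = 40.587 g

galactose 77.190 g; xylose 96.280 g; nicotinic acid 41.915 mg; phenol red 134.460 mg; nickel chloride hexahydrate 68.475 mg; Tris base 40.587 g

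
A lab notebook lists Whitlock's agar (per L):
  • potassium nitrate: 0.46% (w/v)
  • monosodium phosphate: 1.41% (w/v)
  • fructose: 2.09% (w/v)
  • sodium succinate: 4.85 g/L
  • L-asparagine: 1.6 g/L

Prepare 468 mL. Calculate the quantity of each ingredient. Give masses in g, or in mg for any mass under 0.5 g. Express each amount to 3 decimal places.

Scale factor relative to 1 L: 0.468.
potassium nitrate: 0.46 g per 100 mL × 468 mL ÷ 100 = 2.153 g
monosodium phosphate: 1.41% w/v = 14.1 g/L → 14.1 × 0.468 L = 6.599 g
fructose: 2.09 g per 100 mL × 468 mL ÷ 100 = 9.781 g
sodium succinate: 4.85 g/L × 0.468 L = 2.270 g
L-asparagine: 1.6 g/L × 0.468 L = 0.749 g

potassium nitrate 2.153 g; monosodium phosphate 6.599 g; fructose 9.781 g; sodium succinate 2.270 g; L-asparagine 0.749 g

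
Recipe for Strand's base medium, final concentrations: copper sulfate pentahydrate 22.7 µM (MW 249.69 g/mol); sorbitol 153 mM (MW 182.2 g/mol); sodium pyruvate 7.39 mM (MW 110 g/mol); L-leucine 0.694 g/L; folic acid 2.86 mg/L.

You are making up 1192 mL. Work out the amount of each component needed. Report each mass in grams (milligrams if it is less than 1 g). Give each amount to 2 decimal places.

copper sulfate pentahydrate 6.76 mg; sorbitol 33.23 g; sodium pyruvate 968.98 mg; L-leucine 827.25 mg; folic acid 3.41 mg

Target volume = 1192 mL = 1.192 L.
copper sulfate pentahydrate: 22.7 µmol/L × 249.69 g/mol × 1.192 L ÷ 1000 = 6.76 mg
sorbitol: 153 mmol/L × 182.2 g/mol × 1.192 L ÷ 1000 = 33.23 g
sodium pyruvate: 7.39 mmol/L × 110 mg/mmol × 1.192 L = 968.98 mg
L-leucine: 0.694 g/L × 1.192 L = 0.827248 g = 827.25 mg
folic acid: 2.86 mg/L × 1.192 L = 3.41 mg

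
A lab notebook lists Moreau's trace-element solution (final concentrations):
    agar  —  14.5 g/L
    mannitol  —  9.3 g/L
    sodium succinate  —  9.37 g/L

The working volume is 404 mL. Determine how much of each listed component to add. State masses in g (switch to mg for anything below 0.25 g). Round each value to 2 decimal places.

agar 5.86 g; mannitol 3.76 g; sodium succinate 3.79 g

Target volume = 404 mL = 0.404 L.
agar: 14.5 g/L × 0.404 L = 5.86 g
mannitol: 9.3 g/L × 0.404 L = 3.76 g
sodium succinate: 9.37 g/L × 0.404 L = 3.79 g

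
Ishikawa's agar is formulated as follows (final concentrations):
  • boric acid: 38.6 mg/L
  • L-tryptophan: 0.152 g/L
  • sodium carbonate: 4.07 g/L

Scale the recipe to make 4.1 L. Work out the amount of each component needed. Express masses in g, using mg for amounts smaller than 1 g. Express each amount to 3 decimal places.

boric acid 158.260 mg; L-tryptophan 623.200 mg; sodium carbonate 16.687 g

Working volume: 4.1 L.
boric acid: 38.6 mg/L × 4.1 L = 158.260 mg
L-tryptophan: 0.152 g/L × 4.1 L = 0.6232 g = 623.200 mg
sodium carbonate: 4.07 g/L × 4.1 L = 16.687 g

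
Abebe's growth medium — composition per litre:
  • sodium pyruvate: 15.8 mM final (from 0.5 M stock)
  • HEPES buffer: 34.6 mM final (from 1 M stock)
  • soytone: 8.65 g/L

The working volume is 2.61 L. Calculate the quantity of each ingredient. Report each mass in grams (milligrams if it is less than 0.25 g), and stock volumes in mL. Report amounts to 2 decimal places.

Working volume: 2.61 L.
sodium pyruvate: V = C2·V2/C1 = 15.8 mM × 2610 mL ÷ 500 mM = 82.48 mL
HEPES buffer: dilute stock: 34.6 mM × 2610 mL ÷ 1000 mM = 90.31 mL
soytone: 8.65 g/L × 2.61 L = 22.58 g

sodium pyruvate 82.48 mL; HEPES buffer 90.31 mL; soytone 22.58 g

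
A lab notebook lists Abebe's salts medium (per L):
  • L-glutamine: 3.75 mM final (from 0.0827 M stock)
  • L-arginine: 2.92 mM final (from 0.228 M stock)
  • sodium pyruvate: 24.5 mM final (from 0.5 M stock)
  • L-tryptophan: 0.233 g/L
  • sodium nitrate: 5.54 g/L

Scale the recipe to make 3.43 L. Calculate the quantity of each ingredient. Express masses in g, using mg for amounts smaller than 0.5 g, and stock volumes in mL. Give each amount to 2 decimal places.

Scale factor relative to 1 L: 3.43.
L-glutamine: V = C2·V2/C1 = 3.75 mM × 3430 mL ÷ 82.7 mM = 155.53 mL
L-arginine: dilute stock: 2.92 mM × 3430 mL ÷ 228 mM = 43.93 mL
sodium pyruvate: V = C2·V2/C1 = 24.5 mM × 3430 mL ÷ 500 mM = 168.07 mL
L-tryptophan: 0.233 g/L × 3.43 L = 0.80 g
sodium nitrate: 5.54 g/L × 3.43 L = 19.00 g

L-glutamine 155.53 mL; L-arginine 43.93 mL; sodium pyruvate 168.07 mL; L-tryptophan 0.80 g; sodium nitrate 19.00 g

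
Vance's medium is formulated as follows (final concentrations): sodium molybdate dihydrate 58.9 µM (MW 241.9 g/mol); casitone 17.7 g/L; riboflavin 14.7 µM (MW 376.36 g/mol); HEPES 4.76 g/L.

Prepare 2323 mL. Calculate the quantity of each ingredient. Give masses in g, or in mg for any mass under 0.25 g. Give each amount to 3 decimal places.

sodium molybdate dihydrate 33.098 mg; casitone 41.117 g; riboflavin 12.852 mg; HEPES 11.057 g

Scale factor relative to 1 L: 2.323.
sodium molybdate dihydrate: 58.9 µmol/L × 241.9 g/mol × 2.323 L ÷ 1000 = 33.098 mg
casitone: 17.7 g/L × 2.323 L = 41.117 g
riboflavin: 14.7 µmol/L × 376.36 g/mol × 2.323 L ÷ 1000 = 12.852 mg
HEPES: 4.76 g/L × 2.323 L = 11.057 g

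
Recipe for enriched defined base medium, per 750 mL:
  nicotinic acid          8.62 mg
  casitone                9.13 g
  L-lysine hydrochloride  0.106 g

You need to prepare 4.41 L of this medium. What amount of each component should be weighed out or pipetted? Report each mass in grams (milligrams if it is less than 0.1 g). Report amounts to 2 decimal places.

Scale factor = 4410 mL / 750 mL = 5.88.
nicotinic acid: 8.62 mg × (4410 mL / 750 mL) = 50.69 mg
casitone: 9.13 g × (4410 mL / 750 mL) = 53.68 g
L-lysine hydrochloride: 0.106 g × (4410 mL / 750 mL) = 0.62 g

nicotinic acid 50.69 mg; casitone 53.68 g; L-lysine hydrochloride 0.62 g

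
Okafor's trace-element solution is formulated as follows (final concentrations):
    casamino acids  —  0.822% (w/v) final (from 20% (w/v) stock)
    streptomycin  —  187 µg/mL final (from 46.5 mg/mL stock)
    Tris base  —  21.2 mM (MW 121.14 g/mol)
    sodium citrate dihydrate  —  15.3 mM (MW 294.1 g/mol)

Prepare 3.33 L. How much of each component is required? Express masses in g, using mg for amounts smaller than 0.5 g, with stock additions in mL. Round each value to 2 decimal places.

casamino acids 136.86 mL; streptomycin 13.39 mL; Tris base 8.55 g; sodium citrate dihydrate 14.98 g

Scale factor relative to 1 L: 3.33.
casamino acids: V = C2·V2/C1 = 0.822% ÷ 20% × 3330 mL = 136.86 mL
streptomycin: dilute stock: 187 µg/mL × 3330 mL ÷ 46500 µg/mL = 13.39 mL
Tris base: 21.2 mmol/L × 121.14 g/mol × 3.33 L ÷ 1000 = 8.55 g
sodium citrate dihydrate: 15.3 mmol/L × 294.1 g/mol × 3.33 L ÷ 1000 = 14.98 g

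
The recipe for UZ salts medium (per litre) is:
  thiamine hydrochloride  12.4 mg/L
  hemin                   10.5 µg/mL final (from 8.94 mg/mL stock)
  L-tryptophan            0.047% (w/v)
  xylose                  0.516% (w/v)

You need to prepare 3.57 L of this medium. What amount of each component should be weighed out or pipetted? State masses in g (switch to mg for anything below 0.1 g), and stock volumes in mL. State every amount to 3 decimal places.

thiamine hydrochloride 44.268 mg; hemin 4.193 mL; L-tryptophan 1.678 g; xylose 18.421 g

Scale factor relative to 1 L: 3.57.
thiamine hydrochloride: 12.4 mg/L × 3.57 L = 44.268 mg
hemin: dilute stock: 10.5 µg/mL × 3570 mL ÷ 8940 µg/mL = 4.193 mL
L-tryptophan: 0.047 g per 100 mL × 3570 mL ÷ 100 = 1.678 g
xylose: 0.516 g per 100 mL × 3570 mL ÷ 100 = 18.421 g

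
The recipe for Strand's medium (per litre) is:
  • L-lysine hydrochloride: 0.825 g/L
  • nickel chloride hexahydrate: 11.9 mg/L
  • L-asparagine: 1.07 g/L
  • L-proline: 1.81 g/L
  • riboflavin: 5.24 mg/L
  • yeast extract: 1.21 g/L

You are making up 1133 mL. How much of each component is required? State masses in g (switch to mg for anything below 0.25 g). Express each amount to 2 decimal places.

L-lysine hydrochloride 0.93 g; nickel chloride hexahydrate 13.48 mg; L-asparagine 1.21 g; L-proline 2.05 g; riboflavin 5.94 mg; yeast extract 1.37 g

Working volume: 1133 mL = 1.133 L.
L-lysine hydrochloride: 0.825 g/L × 1.133 L = 0.93 g
nickel chloride hexahydrate: 11.9 mg/L × 1.133 L = 13.48 mg
L-asparagine: 1.07 g/L × 1.133 L = 1.21 g
L-proline: 1.81 g/L × 1.133 L = 2.05 g
riboflavin: 5.24 mg/L × 1.133 L = 5.94 mg
yeast extract: 1.21 g/L × 1.133 L = 1.37 g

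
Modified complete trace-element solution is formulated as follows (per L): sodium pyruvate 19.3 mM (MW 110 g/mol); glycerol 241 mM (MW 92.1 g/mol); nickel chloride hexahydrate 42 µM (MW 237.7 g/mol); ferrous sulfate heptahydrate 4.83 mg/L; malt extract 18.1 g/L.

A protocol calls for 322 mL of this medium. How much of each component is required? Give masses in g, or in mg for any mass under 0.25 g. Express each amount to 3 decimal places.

sodium pyruvate 0.684 g; glycerol 7.147 g; nickel chloride hexahydrate 3.215 mg; ferrous sulfate heptahydrate 1.555 mg; malt extract 5.828 g

Target volume = 322 mL = 0.322 L.
sodium pyruvate: 19.3 mmol/L × 110 g/mol × 0.322 L ÷ 1000 = 0.684 g
glycerol: 241 mmol/L × 92.1 g/mol × 0.322 L ÷ 1000 = 7.147 g
nickel chloride hexahydrate: 42 µmol/L × 237.7 g/mol × 0.322 L ÷ 1000 = 3.215 mg
ferrous sulfate heptahydrate: 4.83 mg/L × 0.322 L = 1.555 mg
malt extract: 18.1 g/L × 0.322 L = 5.828 g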